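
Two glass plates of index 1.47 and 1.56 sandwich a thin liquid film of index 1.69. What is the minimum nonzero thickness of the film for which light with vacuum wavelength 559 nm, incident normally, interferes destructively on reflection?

165 nm

Ray reflecting at the top interface goes from n = 1.47 toward n = 1.69: a half-wave phase shift.
Bottom surface (1.69 → 1.56): reflection off a lower-index medium gives no phase shift.
The two reflections differ by half a wavelength.
So the condition for destructive reflection is 2 n t = m λ.
Minimum nonzero at m = 1: t = λ / (2 n) = 559 / (2 × 1.69) = 165 nm.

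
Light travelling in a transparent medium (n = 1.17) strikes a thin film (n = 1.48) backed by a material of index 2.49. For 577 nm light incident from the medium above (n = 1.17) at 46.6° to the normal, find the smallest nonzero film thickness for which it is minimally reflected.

119 nm

Top surface (1.17 → 1.48): reflection off a higher-index medium gives a half-wave phase shift.
Ray reflecting at the bottom interface goes from n = 1.48 toward n = 2.49: a half-wave phase shift.
Zero or two π shifts → no net half-wave offset.
So the condition for destructive reflection is 2 n t cos θ_r = (m + ½) λ.
Snell's law: 1.17 sin 46.6° = 1.48 sin θ_r → sin θ_r = 0.574, cos θ_r = 0.819.
Minimum at m = 0: t = λ / (4 n cos θ_r) = 577 / (4 × 1.48 × 0.819) = 119 nm.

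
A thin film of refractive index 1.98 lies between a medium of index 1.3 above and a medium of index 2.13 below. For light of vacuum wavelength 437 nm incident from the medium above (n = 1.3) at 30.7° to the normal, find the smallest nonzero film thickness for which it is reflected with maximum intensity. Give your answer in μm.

Ray reflecting at the top interface goes from n = 1.3 toward n = 1.98: a half-wave phase shift.
Bottom surface (1.98 → 2.13): reflection off a higher-index medium gives a half-wave phase shift.
Zero or two π shifts → no net half-wave offset.
With no net inversion, constructive interference in reflection requires 2 n t cos θ_r = m λ.
Snell's law: 1.3 sin 30.7° = 1.98 sin θ_r → sin θ_r = 0.335, cos θ_r = 0.942.
Minimum nonzero at m = 1: t = λ / (2 n cos θ_r) = 437 / (2 × 1.98 × 0.942) = 117 nm.

0.117 μm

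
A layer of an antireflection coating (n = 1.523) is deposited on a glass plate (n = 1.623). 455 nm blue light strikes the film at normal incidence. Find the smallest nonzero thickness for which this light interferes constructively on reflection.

Top surface (1.0 → 1.523): reflection off a higher-index medium gives a half-wave phase shift.
At the lower boundary (n = 1.523 to n = 1.623) the reflected ray undergoes a half-wave phase shift.
Zero or two π shifts → no net half-wave offset.
With no net inversion, constructive interference in reflection requires 2 n t = m λ.
The smallest nonzero thickness corresponds to m = 1: t = m λ / (2 n) = 1.00 × 455 / (2 × 1.523) = 149 nm.

149 nm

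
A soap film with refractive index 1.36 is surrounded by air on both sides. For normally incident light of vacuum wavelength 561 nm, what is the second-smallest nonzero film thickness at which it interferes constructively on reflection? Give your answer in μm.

At the upper boundary (n = 1.0 to n = 1.36) the reflected ray undergoes a half-wave phase shift.
Bottom surface (1.36 → 1.0): reflection off a lower-index medium gives no phase shift.
The two reflections differ by half a wavelength.
With one net inversion, constructive interference in reflection requires 2 n t = (m + ½) λ.
The second-smallest nonzero thickness corresponds to m = 1: t = (m + ½) λ / (2 n) = 1.50 × 561 / (2 × 1.36) = 309 nm.

0.309 μm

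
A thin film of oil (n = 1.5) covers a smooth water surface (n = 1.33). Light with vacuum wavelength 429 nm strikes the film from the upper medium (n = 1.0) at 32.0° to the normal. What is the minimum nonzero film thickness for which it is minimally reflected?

153 nm

Ray reflecting at the top interface goes from n = 1.0 toward n = 1.5: a half-wave phase shift.
Ray reflecting at the bottom interface goes from n = 1.5 toward n = 1.33: no phase shift.
Net: one phase inversion between the two reflected rays.
For dark reflection here: 2 n t cos θ_r = m λ.
Snell's law: 1.0 sin 32.0° = 1.5 sin θ_r → sin θ_r = 0.353, cos θ_r = 0.936.
Minimum nonzero at m = 1: t = λ / (2 n cos θ_r) = 429 / (2 × 1.5 × 0.936) = 153 nm.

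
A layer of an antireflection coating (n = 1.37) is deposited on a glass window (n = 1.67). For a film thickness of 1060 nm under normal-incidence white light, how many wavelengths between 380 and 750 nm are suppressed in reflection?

At the upper boundary (n = 1.0 to n = 1.37) the reflected ray undergoes a half-wave phase shift.
Ray reflecting at the bottom interface goes from n = 1.37 toward n = 1.67: a half-wave phase shift.
Zero or two π shifts → no net half-wave offset.
So the condition for destructive reflection is 2 n t = (m + ½) λ.
λ = 2 n t / (m + ½) = 2904 / (m + ½) nm.
m=3: 830 nm (IR); m=4: 645 nm (visible); m=5: 528 nm (visible); m=6: 447 nm (visible); m=7: 387 nm (visible); m=8: 342 nm (UV).

4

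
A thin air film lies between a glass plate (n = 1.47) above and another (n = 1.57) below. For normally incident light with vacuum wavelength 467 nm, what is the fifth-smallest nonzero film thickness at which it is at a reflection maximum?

1051 nm

Top surface (1.47 → 1.0): reflection off a lower-index medium gives no phase shift.
Bottom surface (1.0 → 1.57): reflection off a higher-index medium gives a half-wave phase shift.
Net: one phase inversion between the two reflected rays.
With one net inversion, constructive interference in reflection requires 2 n t = (m + ½) λ.
The fifth-smallest nonzero thickness corresponds to m = 4: t = (m + ½) λ / (2 n) = 4.50 × 467 / (2 × 1.0) = 1051 nm.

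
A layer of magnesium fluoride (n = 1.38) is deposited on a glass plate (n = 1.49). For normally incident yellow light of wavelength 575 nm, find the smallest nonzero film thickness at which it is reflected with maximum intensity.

Top surface (1.0 → 1.38): reflection off a higher-index medium gives a half-wave phase shift.
At the lower boundary (n = 1.38 to n = 1.49) the reflected ray undergoes a half-wave phase shift.
Zero or two π shifts → no net half-wave offset.
For strong reflection here: 2 n t = m λ.
Minimum nonzero at m = 1: t = λ / (2 n) = 575 / (2 × 1.38) = 208 nm.

208 nm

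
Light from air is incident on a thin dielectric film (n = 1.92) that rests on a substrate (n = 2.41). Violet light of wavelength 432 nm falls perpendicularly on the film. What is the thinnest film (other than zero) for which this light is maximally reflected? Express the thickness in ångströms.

Ray reflecting at the top interface goes from n = 1.0 toward n = 1.92: a half-wave phase shift.
Bottom surface (1.92 → 2.41): reflection off a higher-index medium gives a half-wave phase shift.
Net: no relative phase inversion (both shifts match).
For strong reflection here: 2 n t = m λ.
Minimum nonzero at m = 1: t = λ / (2 n) = 432 / (2 × 1.92) = 113 nm.

1125 Å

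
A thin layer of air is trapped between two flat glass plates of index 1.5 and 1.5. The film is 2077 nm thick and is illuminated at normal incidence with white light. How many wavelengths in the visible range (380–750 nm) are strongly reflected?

At the upper boundary (n = 1.5 to n = 1.0) the reflected ray undergoes no phase shift.
Bottom surface (1.0 → 1.5): reflection off a higher-index medium gives a half-wave phase shift.
Exactly one π shift → a net half-wave offset.
For bright reflection here: 2 n t = (m + ½) λ.
λ = 2 n t / (m + ½) = 4154 / (m + ½) nm.
m=5: 755 nm (IR); m=6: 639 nm (visible); m=7: 554 nm (visible); m=8: 489 nm (visible); m=9: 437 nm (visible); m=10: 396 nm (visible); m=11: 361 nm (UV).

5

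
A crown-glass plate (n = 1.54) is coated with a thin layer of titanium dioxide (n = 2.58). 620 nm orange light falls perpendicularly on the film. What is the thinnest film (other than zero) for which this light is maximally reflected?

60.1 nm

Ray reflecting at the top interface goes from n = 1.0 toward n = 2.58: a half-wave phase shift.
Ray reflecting at the bottom interface goes from n = 2.58 toward n = 1.54: no phase shift.
The two reflections differ by half a wavelength.
So the condition for constructive reflection is 2 n t = (m + ½) λ.
Minimum at m = 0: t = λ / (4 n) = 620 / (4 × 2.58) = 60.1 nm.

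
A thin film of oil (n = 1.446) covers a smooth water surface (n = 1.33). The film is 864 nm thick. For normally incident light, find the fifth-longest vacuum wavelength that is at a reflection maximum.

555 nm

Ray reflecting at the top interface goes from n = 1.0 toward n = 1.446: a half-wave phase shift.
At the lower boundary (n = 1.446 to n = 1.33) the reflected ray undergoes no phase shift.
Net: one phase inversion between the two reflected rays.
So the condition for constructive reflection is 2 n t = (m + ½) λ.
λ = 2 n t / (m + ½). The fifth-longest wavelength is m = 4: λ = 2 × 1.446 × 864 / 4.50 = 555 nm.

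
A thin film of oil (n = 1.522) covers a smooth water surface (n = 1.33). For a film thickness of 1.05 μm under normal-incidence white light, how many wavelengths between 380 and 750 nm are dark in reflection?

4

At the upper boundary (n = 1.0 to n = 1.522) the reflected ray undergoes a half-wave phase shift.
Bottom surface (1.522 → 1.33): reflection off a lower-index medium gives no phase shift.
Net: one phase inversion between the two reflected rays.
With one net inversion, destructive interference in reflection requires 2 n t = m λ.
λ = 2 n t / m = 3196 / m nm.
m=4: 799 nm (IR); m=5: 639 nm (visible); m=6: 533 nm (visible); m=7: 457 nm (visible); m=8: 400 nm (visible); m=9: 355 nm (UV).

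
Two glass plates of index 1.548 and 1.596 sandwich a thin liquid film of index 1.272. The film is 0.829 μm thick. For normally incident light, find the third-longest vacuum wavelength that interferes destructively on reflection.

Top surface (1.548 → 1.272): reflection off a lower-index medium gives no phase shift.
Bottom surface (1.272 → 1.596): reflection off a higher-index medium gives a half-wave phase shift.
Net: one phase inversion between the two reflected rays.
For weak reflection here: 2 n t = m λ.
λ = 2 n t / m. The third-longest wavelength is m = 3: λ = 2 × 1.272 × 829 / 3.00 = 703 nm.

703 nm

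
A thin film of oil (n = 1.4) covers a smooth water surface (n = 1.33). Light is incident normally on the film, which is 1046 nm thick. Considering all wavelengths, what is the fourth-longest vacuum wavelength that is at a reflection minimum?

Top surface (1.0 → 1.4): reflection off a higher-index medium gives a half-wave phase shift.
Ray reflecting at the bottom interface goes from n = 1.4 toward n = 1.33: no phase shift.
Net: one phase inversion between the two reflected rays.
With one net inversion, destructive interference in reflection requires 2 n t = m λ.
λ = 2 n t / m. The fourth-longest wavelength is m = 4: λ = 2 × 1.4 × 1046 / 4.00 = 732 nm.

732 nm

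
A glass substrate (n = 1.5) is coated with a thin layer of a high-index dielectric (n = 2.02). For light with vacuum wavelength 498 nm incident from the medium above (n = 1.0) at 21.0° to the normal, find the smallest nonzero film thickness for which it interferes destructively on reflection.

125 nm

Top surface (1.0 → 2.02): reflection off a higher-index medium gives a half-wave phase shift.
Ray reflecting at the bottom interface goes from n = 2.02 toward n = 1.5: no phase shift.
Exactly one π shift → a net half-wave offset.
So the condition for destructive reflection is 2 n t cos θ_r = m λ.
Snell's law: 1.0 sin 21.0° = 2.02 sin θ_r → sin θ_r = 0.177, cos θ_r = 0.984.
Minimum nonzero at m = 1: t = λ / (2 n cos θ_r) = 498 / (2 × 2.02 × 0.984) = 125 nm.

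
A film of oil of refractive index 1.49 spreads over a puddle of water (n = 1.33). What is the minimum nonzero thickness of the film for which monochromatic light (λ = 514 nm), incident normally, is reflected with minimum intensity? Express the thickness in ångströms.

Ray reflecting at the top interface goes from n = 1.0 toward n = 1.49: a half-wave phase shift.
Bottom surface (1.49 → 1.33): reflection off a lower-index medium gives no phase shift.
Net: one phase inversion between the two reflected rays.
So the condition for destructive reflection is 2 n t = m λ.
Minimum nonzero at m = 1: t = λ / (2 n) = 514 / (2 × 1.49) = 172 nm.

1725 Å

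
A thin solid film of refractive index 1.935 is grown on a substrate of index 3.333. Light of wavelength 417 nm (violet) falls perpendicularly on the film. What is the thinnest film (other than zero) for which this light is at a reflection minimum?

Ray reflecting at the top interface goes from n = 1.0 toward n = 1.935: a half-wave phase shift.
Bottom surface (1.935 → 3.333): reflection off a higher-index medium gives a half-wave phase shift.
Zero or two π shifts → no net half-wave offset.
For dark reflection here: 2 n t = (m + ½) λ.
Minimum at m = 0: t = λ / (4 n) = 417 / (4 × 1.935) = 53.9 nm.

53.9 nm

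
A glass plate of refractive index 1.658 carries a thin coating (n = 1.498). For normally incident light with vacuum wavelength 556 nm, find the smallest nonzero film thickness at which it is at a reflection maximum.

At the upper boundary (n = 1.0 to n = 1.498) the reflected ray undergoes a half-wave phase shift.
Ray reflecting at the bottom interface goes from n = 1.498 toward n = 1.658: a half-wave phase shift.
Zero or two π shifts → no net half-wave offset.
So the condition for constructive reflection is 2 n t = m λ.
Minimum nonzero at m = 1: t = λ / (2 n) = 556 / (2 × 1.498) = 186 nm.

186 nm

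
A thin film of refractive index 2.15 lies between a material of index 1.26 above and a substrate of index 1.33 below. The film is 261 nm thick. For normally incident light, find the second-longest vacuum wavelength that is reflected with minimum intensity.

561 nm

Top surface (1.26 → 2.15): reflection off a higher-index medium gives a half-wave phase shift.
Bottom surface (2.15 → 1.33): reflection off a lower-index medium gives no phase shift.
Exactly one π shift → a net half-wave offset.
With one net inversion, destructive interference in reflection requires 2 n t = m λ.
λ = 2 n t / m. The second-longest wavelength is m = 2: λ = 2 × 2.15 × 261 / 2.00 = 561 nm.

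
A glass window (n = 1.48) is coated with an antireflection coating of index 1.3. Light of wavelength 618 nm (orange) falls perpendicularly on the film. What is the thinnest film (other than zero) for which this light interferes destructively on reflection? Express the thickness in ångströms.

Ray reflecting at the top interface goes from n = 1.0 toward n = 1.3: a half-wave phase shift.
Ray reflecting at the bottom interface goes from n = 1.3 toward n = 1.48: a half-wave phase shift.
Net: no relative phase inversion (both shifts match).
With no net inversion, destructive interference in reflection requires 2 n t = (m + ½) λ.
Minimum at m = 0: t = λ / (4 n) = 618 / (4 × 1.3) = 119 nm.

1188 Å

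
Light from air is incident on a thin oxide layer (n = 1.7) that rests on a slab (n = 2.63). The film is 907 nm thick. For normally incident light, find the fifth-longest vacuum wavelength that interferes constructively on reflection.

Ray reflecting at the top interface goes from n = 1.0 toward n = 1.7: a half-wave phase shift.
Ray reflecting at the bottom interface goes from n = 1.7 toward n = 2.63: a half-wave phase shift.
Zero or two π shifts → no net half-wave offset.
With no net inversion, constructive interference in reflection requires 2 n t = m λ.
λ = 2 n t / m. The fifth-longest wavelength is m = 5: λ = 2 × 1.7 × 907 / 5.00 = 617 nm.

617 nm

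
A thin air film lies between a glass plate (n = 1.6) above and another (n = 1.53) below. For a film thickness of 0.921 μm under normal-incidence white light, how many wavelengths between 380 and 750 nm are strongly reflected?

Ray reflecting at the top interface goes from n = 1.6 toward n = 1.0: no phase shift.
Ray reflecting at the bottom interface goes from n = 1.0 toward n = 1.53: a half-wave phase shift.
Net: one phase inversion between the two reflected rays.
So the condition for constructive reflection is 2 n t = (m + ½) λ.
λ = 2 n t / (m + ½) = 1842 / (m + ½) nm.
m=1: 1228 nm (IR); m=2: 737 nm (visible); m=3: 526 nm (visible); m=4: 409 nm (visible); m=5: 335 nm (UV).

3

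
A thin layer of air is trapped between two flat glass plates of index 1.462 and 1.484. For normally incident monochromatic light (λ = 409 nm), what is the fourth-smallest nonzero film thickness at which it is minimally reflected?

818 nm

Ray reflecting at the top interface goes from n = 1.462 toward n = 1.0: no phase shift.
At the lower boundary (n = 1.0 to n = 1.484) the reflected ray undergoes a half-wave phase shift.
The two reflections differ by half a wavelength.
For dark reflection here: 2 n t = m λ.
The fourth-smallest nonzero thickness corresponds to m = 4: t = m λ / (2 n) = 4.00 × 409 / (2 × 1.0) = 818 nm.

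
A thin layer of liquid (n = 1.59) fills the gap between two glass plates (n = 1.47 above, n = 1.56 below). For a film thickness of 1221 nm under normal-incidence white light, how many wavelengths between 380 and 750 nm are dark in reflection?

5

At the upper boundary (n = 1.47 to n = 1.59) the reflected ray undergoes a half-wave phase shift.
Bottom surface (1.59 → 1.56): reflection off a lower-index medium gives no phase shift.
Exactly one π shift → a net half-wave offset.
With one net inversion, destructive interference in reflection requires 2 n t = m λ.
λ = 2 n t / m = 3883 / m nm.
m=5: 777 nm (IR); m=6: 647 nm (visible); m=7: 555 nm (visible); m=8: 485 nm (visible); m=9: 431 nm (visible); m=10: 388 nm (visible); m=11: 353 nm (UV).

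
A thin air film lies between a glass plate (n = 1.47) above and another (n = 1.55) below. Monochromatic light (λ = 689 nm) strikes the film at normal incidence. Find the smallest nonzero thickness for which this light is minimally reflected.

345 nm

Top surface (1.47 → 1.0): reflection off a lower-index medium gives no phase shift.
At the lower boundary (n = 1.0 to n = 1.55) the reflected ray undergoes a half-wave phase shift.
Net: one phase inversion between the two reflected rays.
So the condition for destructive reflection is 2 n t = m λ.
The smallest nonzero thickness corresponds to m = 1: t = m λ / (2 n) = 1.00 × 689 / (2 × 1.0) = 345 nm.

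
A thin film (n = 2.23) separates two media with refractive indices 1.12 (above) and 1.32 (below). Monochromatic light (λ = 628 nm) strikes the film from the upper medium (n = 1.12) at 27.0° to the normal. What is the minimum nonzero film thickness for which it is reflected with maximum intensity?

At the upper boundary (n = 1.12 to n = 2.23) the reflected ray undergoes a half-wave phase shift.
Ray reflecting at the bottom interface goes from n = 2.23 toward n = 1.32: no phase shift.
Net: one phase inversion between the two reflected rays.
With one net inversion, constructive interference in reflection requires 2 n t cos θ_r = (m + ½) λ.
Snell's law: 1.12 sin 27.0° = 2.23 sin θ_r → sin θ_r = 0.228, cos θ_r = 0.974.
Minimum at m = 0: t = λ / (4 n cos θ_r) = 628 / (4 × 2.23 × 0.974) = 72.3 nm.

72.3 nm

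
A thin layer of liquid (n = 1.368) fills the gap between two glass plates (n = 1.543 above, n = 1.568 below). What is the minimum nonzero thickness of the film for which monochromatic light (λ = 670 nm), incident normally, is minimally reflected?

245 nm

At the upper boundary (n = 1.543 to n = 1.368) the reflected ray undergoes no phase shift.
At the lower boundary (n = 1.368 to n = 1.568) the reflected ray undergoes a half-wave phase shift.
The two reflections differ by half a wavelength.
For weak reflection here: 2 n t = m λ.
Minimum nonzero at m = 1: t = λ / (2 n) = 670 / (2 × 1.368) = 245 nm.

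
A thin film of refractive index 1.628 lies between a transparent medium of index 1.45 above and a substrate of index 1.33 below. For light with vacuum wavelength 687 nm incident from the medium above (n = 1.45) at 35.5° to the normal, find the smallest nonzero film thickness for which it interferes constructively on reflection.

123 nm

Ray reflecting at the top interface goes from n = 1.45 toward n = 1.628: a half-wave phase shift.
At the lower boundary (n = 1.628 to n = 1.33) the reflected ray undergoes no phase shift.
The two reflections differ by half a wavelength.
With one net inversion, constructive interference in reflection requires 2 n t cos θ_r = (m + ½) λ.
Snell's law: 1.45 sin 35.5° = 1.628 sin θ_r → sin θ_r = 0.517, cos θ_r = 0.856.
Minimum at m = 0: t = λ / (4 n cos θ_r) = 687 / (4 × 1.628 × 0.856) = 123 nm.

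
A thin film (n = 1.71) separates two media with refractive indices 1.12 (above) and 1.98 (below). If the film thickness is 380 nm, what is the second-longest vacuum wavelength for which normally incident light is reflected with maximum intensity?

650 nm

Top surface (1.12 → 1.71): reflection off a higher-index medium gives a half-wave phase shift.
Bottom surface (1.71 → 1.98): reflection off a higher-index medium gives a half-wave phase shift.
Zero or two π shifts → no net half-wave offset.
So the condition for constructive reflection is 2 n t = m λ.
λ = 2 n t / m. The second-longest wavelength is m = 2: λ = 2 × 1.71 × 380 / 2.00 = 650 nm.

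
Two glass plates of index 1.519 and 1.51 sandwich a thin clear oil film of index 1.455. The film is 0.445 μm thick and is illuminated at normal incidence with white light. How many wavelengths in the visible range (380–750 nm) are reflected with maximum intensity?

Top surface (1.519 → 1.455): reflection off a lower-index medium gives no phase shift.
Bottom surface (1.455 → 1.51): reflection off a higher-index medium gives a half-wave phase shift.
Exactly one π shift → a net half-wave offset.
For strong reflection here: 2 n t = (m + ½) λ.
λ = 2 n t / (m + ½) = 1295 / (m + ½) nm.
m=1: 863 nm (IR); m=2: 518 nm (visible); m=3: 370 nm (UV).

1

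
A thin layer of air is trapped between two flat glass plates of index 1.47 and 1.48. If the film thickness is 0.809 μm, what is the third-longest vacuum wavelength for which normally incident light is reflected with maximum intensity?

647 nm

Ray reflecting at the top interface goes from n = 1.47 toward n = 1.0: no phase shift.
Ray reflecting at the bottom interface goes from n = 1.0 toward n = 1.48: a half-wave phase shift.
The two reflections differ by half a wavelength.
With one net inversion, constructive interference in reflection requires 2 n t = (m + ½) λ.
λ = 2 n t / (m + ½). The third-longest wavelength is m = 2: λ = 2 × 1.0 × 809 / 2.50 = 647 nm.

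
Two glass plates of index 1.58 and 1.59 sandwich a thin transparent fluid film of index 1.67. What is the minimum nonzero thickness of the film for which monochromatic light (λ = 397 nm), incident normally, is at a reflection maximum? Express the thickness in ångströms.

Top surface (1.58 → 1.67): reflection off a higher-index medium gives a half-wave phase shift.
Ray reflecting at the bottom interface goes from n = 1.67 toward n = 1.59: no phase shift.
The two reflections differ by half a wavelength.
So the condition for constructive reflection is 2 n t = (m + ½) λ.
Minimum at m = 0: t = λ / (4 n) = 397 / (4 × 1.67) = 59.4 nm.

594 Å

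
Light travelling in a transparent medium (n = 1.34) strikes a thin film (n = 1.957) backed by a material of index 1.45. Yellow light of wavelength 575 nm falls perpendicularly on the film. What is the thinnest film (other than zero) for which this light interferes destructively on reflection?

147 nm

Ray reflecting at the top interface goes from n = 1.34 toward n = 1.957: a half-wave phase shift.
At the lower boundary (n = 1.957 to n = 1.45) the reflected ray undergoes no phase shift.
Exactly one π shift → a net half-wave offset.
With one net inversion, destructive interference in reflection requires 2 n t = m λ.
Minimum nonzero at m = 1: t = λ / (2 n) = 575 / (2 × 1.957) = 147 nm.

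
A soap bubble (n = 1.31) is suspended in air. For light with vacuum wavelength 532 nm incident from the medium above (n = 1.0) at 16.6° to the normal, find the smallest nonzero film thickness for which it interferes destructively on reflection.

Ray reflecting at the top interface goes from n = 1.0 toward n = 1.31: a half-wave phase shift.
Bottom surface (1.31 → 1.0): reflection off a lower-index medium gives no phase shift.
The two reflections differ by half a wavelength.
For weak reflection here: 2 n t cos θ_r = m λ.
Snell's law: 1.0 sin 16.6° = 1.31 sin θ_r → sin θ_r = 0.218, cos θ_r = 0.976.
Minimum nonzero at m = 1: t = λ / (2 n cos θ_r) = 532 / (2 × 1.31 × 0.976) = 208 nm.

208 nm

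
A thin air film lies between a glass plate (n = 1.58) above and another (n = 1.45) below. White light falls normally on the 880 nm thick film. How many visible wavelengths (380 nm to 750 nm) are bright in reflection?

3

Ray reflecting at the top interface goes from n = 1.58 toward n = 1.0: no phase shift.
Ray reflecting at the bottom interface goes from n = 1.0 toward n = 1.45: a half-wave phase shift.
Exactly one π shift → a net half-wave offset.
With one net inversion, constructive interference in reflection requires 2 n t = (m + ½) λ.
λ = 2 n t / (m + ½) = 1760 / (m + ½) nm.
m=1: 1173 nm (IR); m=2: 704 nm (visible); m=3: 503 nm (visible); m=4: 391 nm (visible); m=5: 320 nm (UV).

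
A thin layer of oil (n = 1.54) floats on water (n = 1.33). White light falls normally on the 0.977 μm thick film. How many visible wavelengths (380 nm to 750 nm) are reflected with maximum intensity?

Top surface (1.0 → 1.54): reflection off a higher-index medium gives a half-wave phase shift.
At the lower boundary (n = 1.54 to n = 1.33) the reflected ray undergoes no phase shift.
Net: one phase inversion between the two reflected rays.
With one net inversion, constructive interference in reflection requires 2 n t = (m + ½) λ.
λ = 2 n t / (m + ½) = 3009 / (m + ½) nm.
m=3: 860 nm (IR); m=4: 669 nm (visible); m=5: 547 nm (visible); m=6: 463 nm (visible); m=7: 401 nm (visible); m=8: 354 nm (UV).

4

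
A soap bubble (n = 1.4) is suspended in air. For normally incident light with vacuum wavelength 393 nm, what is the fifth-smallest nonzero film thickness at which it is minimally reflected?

At the upper boundary (n = 1.0 to n = 1.4) the reflected ray undergoes a half-wave phase shift.
At the lower boundary (n = 1.4 to n = 1.0) the reflected ray undergoes no phase shift.
Net: one phase inversion between the two reflected rays.
For dark reflection here: 2 n t = m λ.
The fifth-smallest nonzero thickness corresponds to m = 5: t = m λ / (2 n) = 5.00 × 393 / (2 × 1.4) = 702 nm.

702 nm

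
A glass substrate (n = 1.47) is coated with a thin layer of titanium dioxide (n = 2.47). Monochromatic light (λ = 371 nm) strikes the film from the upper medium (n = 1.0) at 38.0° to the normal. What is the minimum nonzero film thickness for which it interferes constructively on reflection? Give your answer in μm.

Top surface (1.0 → 2.47): reflection off a higher-index medium gives a half-wave phase shift.
Ray reflecting at the bottom interface goes from n = 2.47 toward n = 1.47: no phase shift.
Exactly one π shift → a net half-wave offset.
With one net inversion, constructive interference in reflection requires 2 n t cos θ_r = (m + ½) λ.
Snell's law: 1.0 sin 38.0° = 2.47 sin θ_r → sin θ_r = 0.249, cos θ_r = 0.968.
Minimum at m = 0: t = λ / (4 n cos θ_r) = 371 / (4 × 2.47 × 0.968) = 38.8 nm.

0.0388 μm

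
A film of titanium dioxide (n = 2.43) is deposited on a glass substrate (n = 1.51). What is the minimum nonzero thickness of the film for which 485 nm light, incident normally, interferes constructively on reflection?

49.9 nm

Top surface (1.0 → 2.43): reflection off a higher-index medium gives a half-wave phase shift.
Bottom surface (2.43 → 1.51): reflection off a lower-index medium gives no phase shift.
Net: one phase inversion between the two reflected rays.
So the condition for constructive reflection is 2 n t = (m + ½) λ.
Minimum at m = 0: t = λ / (4 n) = 485 / (4 × 2.43) = 49.9 nm.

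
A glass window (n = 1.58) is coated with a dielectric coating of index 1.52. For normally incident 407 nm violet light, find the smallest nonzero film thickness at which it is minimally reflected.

Ray reflecting at the top interface goes from n = 1.0 toward n = 1.52: a half-wave phase shift.
At the lower boundary (n = 1.52 to n = 1.58) the reflected ray undergoes a half-wave phase shift.
Zero or two π shifts → no net half-wave offset.
With no net inversion, destructive interference in reflection requires 2 n t = (m + ½) λ.
Minimum at m = 0: t = λ / (4 n) = 407 / (4 × 1.52) = 66.9 nm.

66.9 nm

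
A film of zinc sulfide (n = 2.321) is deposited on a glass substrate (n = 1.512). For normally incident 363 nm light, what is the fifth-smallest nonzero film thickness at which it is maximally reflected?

Ray reflecting at the top interface goes from n = 1.0 toward n = 2.321: a half-wave phase shift.
At the lower boundary (n = 2.321 to n = 1.512) the reflected ray undergoes no phase shift.
Net: one phase inversion between the two reflected rays.
So the condition for constructive reflection is 2 n t = (m + ½) λ.
The fifth-smallest nonzero thickness corresponds to m = 4: t = (m + ½) λ / (2 n) = 4.50 × 363 / (2 × 2.321) = 352 nm.

352 nm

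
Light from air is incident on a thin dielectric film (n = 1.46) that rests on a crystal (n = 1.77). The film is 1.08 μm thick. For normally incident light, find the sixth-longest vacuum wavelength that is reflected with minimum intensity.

Top surface (1.0 → 1.46): reflection off a higher-index medium gives a half-wave phase shift.
At the lower boundary (n = 1.46 to n = 1.77) the reflected ray undergoes a half-wave phase shift.
The two reflections carry the same phase change, so no net offset.
So the condition for destructive reflection is 2 n t = (m + ½) λ.
λ = 2 n t / (m + ½). The sixth-longest wavelength is m = 5: λ = 2 × 1.46 × 1080 / 5.50 = 573 nm.

573 nm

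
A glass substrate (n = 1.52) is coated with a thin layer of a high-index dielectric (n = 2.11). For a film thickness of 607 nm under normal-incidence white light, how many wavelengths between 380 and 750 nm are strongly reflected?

4

Top surface (1.0 → 2.11): reflection off a higher-index medium gives a half-wave phase shift.
Ray reflecting at the bottom interface goes from n = 2.11 toward n = 1.52: no phase shift.
Net: one phase inversion between the two reflected rays.
With one net inversion, constructive interference in reflection requires 2 n t = (m + ½) λ.
λ = 2 n t / (m + ½) = 2562 / (m + ½) nm.
m=2: 1025 nm (IR); m=3: 732 nm (visible); m=4: 569 nm (visible); m=5: 466 nm (visible); m=6: 394 nm (visible); m=7: 342 nm (UV).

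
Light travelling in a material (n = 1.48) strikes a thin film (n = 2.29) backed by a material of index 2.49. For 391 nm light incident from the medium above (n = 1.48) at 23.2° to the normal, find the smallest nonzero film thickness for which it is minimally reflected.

44.1 nm

Top surface (1.48 → 2.29): reflection off a higher-index medium gives a half-wave phase shift.
Ray reflecting at the bottom interface goes from n = 2.29 toward n = 2.49: a half-wave phase shift.
Net: no relative phase inversion (both shifts match).
With no net inversion, destructive interference in reflection requires 2 n t cos θ_r = (m + ½) λ.
Snell's law: 1.48 sin 23.2° = 2.29 sin θ_r → sin θ_r = 0.255, cos θ_r = 0.967.
Minimum at m = 0: t = λ / (4 n cos θ_r) = 391 / (4 × 2.29 × 0.967) = 44.1 nm.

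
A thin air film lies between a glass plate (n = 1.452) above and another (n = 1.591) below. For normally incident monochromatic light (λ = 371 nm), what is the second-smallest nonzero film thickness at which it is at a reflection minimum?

371 nm

Ray reflecting at the top interface goes from n = 1.452 toward n = 1.0: no phase shift.
Ray reflecting at the bottom interface goes from n = 1.0 toward n = 1.591: a half-wave phase shift.
The two reflections differ by half a wavelength.
So the condition for destructive reflection is 2 n t = m λ.
The second-smallest nonzero thickness corresponds to m = 2: t = m λ / (2 n) = 2.00 × 371 / (2 × 1.0) = 371 nm.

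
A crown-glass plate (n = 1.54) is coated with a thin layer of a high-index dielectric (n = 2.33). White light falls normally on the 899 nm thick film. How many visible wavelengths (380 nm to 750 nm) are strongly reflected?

Ray reflecting at the top interface goes from n = 1.0 toward n = 2.33: a half-wave phase shift.
Bottom surface (2.33 → 1.54): reflection off a lower-index medium gives no phase shift.
Net: one phase inversion between the two reflected rays.
With one net inversion, constructive interference in reflection requires 2 n t = (m + ½) λ.
λ = 2 n t / (m + ½) = 4189 / (m + ½) nm.
m=5: 762 nm (IR); m=6: 645 nm (visible); m=7: 559 nm (visible); m=8: 493 nm (visible); m=9: 441 nm (visible); m=10: 399 nm (visible); m=11: 364 nm (UV).

5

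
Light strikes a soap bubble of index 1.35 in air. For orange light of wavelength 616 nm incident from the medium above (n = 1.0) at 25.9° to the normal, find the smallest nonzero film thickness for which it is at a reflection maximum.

121 nm

Top surface (1.0 → 1.35): reflection off a higher-index medium gives a half-wave phase shift.
Bottom surface (1.35 → 1.0): reflection off a lower-index medium gives no phase shift.
Net: one phase inversion between the two reflected rays.
For bright reflection here: 2 n t cos θ_r = (m + ½) λ.
Snell's law: 1.0 sin 25.9° = 1.35 sin θ_r → sin θ_r = 0.324, cos θ_r = 0.946.
Minimum at m = 0: t = λ / (4 n cos θ_r) = 616 / (4 × 1.35 × 0.946) = 121 nm.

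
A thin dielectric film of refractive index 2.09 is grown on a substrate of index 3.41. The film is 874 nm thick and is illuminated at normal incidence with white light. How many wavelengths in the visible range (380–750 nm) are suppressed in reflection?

At the upper boundary (n = 1.0 to n = 2.09) the reflected ray undergoes a half-wave phase shift.
Ray reflecting at the bottom interface goes from n = 2.09 toward n = 3.41: a half-wave phase shift.
Net: no relative phase inversion (both shifts match).
With no net inversion, destructive interference in reflection requires 2 n t = (m + ½) λ.
λ = 2 n t / (m + ½) = 3653 / (m + ½) nm.
m=4: 812 nm (IR); m=5: 664 nm (visible); m=6: 562 nm (visible); m=7: 487 nm (visible); m=8: 430 nm (visible); m=9: 385 nm (visible); m=10: 348 nm (UV).

5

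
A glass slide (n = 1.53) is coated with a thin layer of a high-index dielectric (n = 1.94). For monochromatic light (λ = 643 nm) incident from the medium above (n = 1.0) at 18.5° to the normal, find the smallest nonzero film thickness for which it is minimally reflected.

168 nm

Top surface (1.0 → 1.94): reflection off a higher-index medium gives a half-wave phase shift.
At the lower boundary (n = 1.94 to n = 1.53) the reflected ray undergoes no phase shift.
Net: one phase inversion between the two reflected rays.
For weak reflection here: 2 n t cos θ_r = m λ.
Snell's law: 1.0 sin 18.5° = 1.94 sin θ_r → sin θ_r = 0.164, cos θ_r = 0.987.
Minimum nonzero at m = 1: t = λ / (2 n cos θ_r) = 643 / (2 × 1.94 × 0.987) = 168 nm.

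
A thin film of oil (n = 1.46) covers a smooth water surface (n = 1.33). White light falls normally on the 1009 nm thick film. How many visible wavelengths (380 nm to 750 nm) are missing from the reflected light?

Ray reflecting at the top interface goes from n = 1.0 toward n = 1.46: a half-wave phase shift.
At the lower boundary (n = 1.46 to n = 1.33) the reflected ray undergoes no phase shift.
Exactly one π shift → a net half-wave offset.
With one net inversion, destructive interference in reflection requires 2 n t = m λ.
λ = 2 n t / m = 2946 / m nm.
m=3: 982 nm (IR); m=4: 737 nm (visible); m=5: 589 nm (visible); m=6: 491 nm (visible); m=7: 421 nm (visible); m=8: 368 nm (UV).

4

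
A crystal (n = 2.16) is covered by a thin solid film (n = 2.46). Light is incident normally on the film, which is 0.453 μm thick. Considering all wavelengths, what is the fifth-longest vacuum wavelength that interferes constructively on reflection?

495 nm

Top surface (1.0 → 2.46): reflection off a higher-index medium gives a half-wave phase shift.
At the lower boundary (n = 2.46 to n = 2.16) the reflected ray undergoes no phase shift.
Net: one phase inversion between the two reflected rays.
With one net inversion, constructive interference in reflection requires 2 n t = (m + ½) λ.
λ = 2 n t / (m + ½). The fifth-longest wavelength is m = 4: λ = 2 × 2.46 × 453 / 4.50 = 495 nm.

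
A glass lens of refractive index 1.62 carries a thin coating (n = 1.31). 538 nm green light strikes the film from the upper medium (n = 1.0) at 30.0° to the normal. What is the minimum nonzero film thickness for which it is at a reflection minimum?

Top surface (1.0 → 1.31): reflection off a higher-index medium gives a half-wave phase shift.
Bottom surface (1.31 → 1.62): reflection off a higher-index medium gives a half-wave phase shift.
Zero or two π shifts → no net half-wave offset.
With no net inversion, destructive interference in reflection requires 2 n t cos θ_r = (m + ½) λ.
Snell's law: 1.0 sin 30.0° = 1.31 sin θ_r → sin θ_r = 0.382, cos θ_r = 0.924.
Minimum at m = 0: t = λ / (4 n cos θ_r) = 538 / (4 × 1.31 × 0.924) = 111 nm.

111 nm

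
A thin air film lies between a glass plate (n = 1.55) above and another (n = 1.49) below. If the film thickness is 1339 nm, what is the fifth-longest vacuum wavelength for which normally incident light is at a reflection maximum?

Top surface (1.55 → 1.0): reflection off a lower-index medium gives no phase shift.
Ray reflecting at the bottom interface goes from n = 1.0 toward n = 1.49: a half-wave phase shift.
The two reflections differ by half a wavelength.
So the condition for constructive reflection is 2 n t = (m + ½) λ.
λ = 2 n t / (m + ½). The fifth-longest wavelength is m = 4: λ = 2 × 1.0 × 1339 / 4.50 = 595 nm.

595 nm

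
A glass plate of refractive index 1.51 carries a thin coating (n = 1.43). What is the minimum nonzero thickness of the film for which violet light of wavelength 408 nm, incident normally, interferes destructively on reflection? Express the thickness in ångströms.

713 Å

Ray reflecting at the top interface goes from n = 1.0 toward n = 1.43: a half-wave phase shift.
Bottom surface (1.43 → 1.51): reflection off a higher-index medium gives a half-wave phase shift.
Net: no relative phase inversion (both shifts match).
For dark reflection here: 2 n t = (m + ½) λ.
Minimum at m = 0: t = λ / (4 n) = 408 / (4 × 1.43) = 71.3 nm.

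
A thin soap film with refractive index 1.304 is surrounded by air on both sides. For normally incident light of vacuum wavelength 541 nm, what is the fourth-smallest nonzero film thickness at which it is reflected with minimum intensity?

830 nm

At the upper boundary (n = 1.0 to n = 1.304) the reflected ray undergoes a half-wave phase shift.
At the lower boundary (n = 1.304 to n = 1.0) the reflected ray undergoes no phase shift.
Net: one phase inversion between the two reflected rays.
For minimum reflection here: 2 n t = m λ.
The fourth-smallest nonzero thickness corresponds to m = 4: t = m λ / (2 n) = 4.00 × 541 / (2 × 1.304) = 830 nm.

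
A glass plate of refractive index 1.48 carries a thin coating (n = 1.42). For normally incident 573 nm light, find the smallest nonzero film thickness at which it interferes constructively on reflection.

202 nm

Top surface (1.0 → 1.42): reflection off a higher-index medium gives a half-wave phase shift.
At the lower boundary (n = 1.42 to n = 1.48) the reflected ray undergoes a half-wave phase shift.
The two reflections carry the same phase change, so no net offset.
With no net inversion, constructive interference in reflection requires 2 n t = m λ.
Minimum nonzero at m = 1: t = λ / (2 n) = 573 / (2 × 1.42) = 202 nm.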